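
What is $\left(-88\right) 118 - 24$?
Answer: $-10408$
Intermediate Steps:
$\left(-88\right) 118 - 24 = -10384 - 24 = -10408$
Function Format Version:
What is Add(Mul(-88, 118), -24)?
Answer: -10408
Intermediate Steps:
Add(Mul(-88, 118), -24) = Add(-10384, -24) = -10408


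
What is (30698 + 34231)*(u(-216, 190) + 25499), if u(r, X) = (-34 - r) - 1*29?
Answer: 1665558708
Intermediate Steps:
u(r, X) = -63 - r (u(r, X) = (-34 - r) - 29 = -63 - r)
(30698 + 34231)*(u(-216, 190) + 25499) = (30698 + 34231)*((-63 - 1*(-216)) + 25499) = 64929*((-63 + 216) + 25499) = 64929*(153 + 25499) = 64929*25652 = 1665558708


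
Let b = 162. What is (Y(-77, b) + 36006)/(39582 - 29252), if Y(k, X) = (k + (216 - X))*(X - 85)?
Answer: 6847/2066 ≈ 3.3141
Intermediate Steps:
Y(k, X) = (-85 + X)*(216 + k - X) (Y(k, X) = (216 + k - X)*(-85 + X) = (-85 + X)*(216 + k - X))
(Y(-77, b) + 36006)/(39582 - 29252) = ((-18360 - 1*162**2 - 85*(-77) + 301*162 + 162*(-77)) + 36006)/(39582 - 29252) = ((-18360 - 1*26244 + 6545 + 48762 - 12474) + 36006)/10330 = ((-18360 - 26244 + 6545 + 48762 - 12474) + 36006)*(1/10330) = (-1771 + 36006)*(1/10330) = 34235*(1/10330) = 6847/2066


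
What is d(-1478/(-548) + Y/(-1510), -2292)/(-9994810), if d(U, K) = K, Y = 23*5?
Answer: 1146/4997405 ≈ 0.00022932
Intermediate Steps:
Y = 115
d(-1478/(-548) + Y/(-1510), -2292)/(-9994810) = -2292/(-9994810) = -2292*(-1/9994810) = 1146/4997405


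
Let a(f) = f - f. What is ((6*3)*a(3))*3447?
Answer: 0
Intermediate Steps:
a(f) = 0
((6*3)*a(3))*3447 = ((6*3)*0)*3447 = (18*0)*3447 = 0*3447 = 0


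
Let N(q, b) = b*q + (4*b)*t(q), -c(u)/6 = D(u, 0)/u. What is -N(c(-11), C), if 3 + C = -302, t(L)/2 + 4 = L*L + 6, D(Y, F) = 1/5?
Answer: 2990098/605 ≈ 4942.3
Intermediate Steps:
D(Y, F) = ⅕
t(L) = 4 + 2*L² (t(L) = -8 + 2*(L*L + 6) = -8 + 2*(L² + 6) = -8 + 2*(6 + L²) = -8 + (12 + 2*L²) = 4 + 2*L²)
c(u) = -6/(5*u)
C = -305 (C = -3 - 302 = -305)
N(q, b) = b*q + 4*b*(4 + 2*q²) (N(q, b) = b*q + (4*b)*(4 + 2*q²) = b*q + 4*b*(4 + 2*q²))
-N(c(-11), C) = -(-305)*(16 - 6/5/(-11) + 8*(-6/5/(-11))²) = -(-305)*(16 - 6/5*(-1/11) + 8*(-6/5*(-1/11))²) = -(-305)*(16 + 6/55 + 8*(6/55)²) = -(-305)*(16 + 6/55 + 8*(36/3025)) = -(-305)*(16 + 6/55 + 288/3025) = -(-305)*49018/3025 = -1*(-2990098/605) = 2990098/605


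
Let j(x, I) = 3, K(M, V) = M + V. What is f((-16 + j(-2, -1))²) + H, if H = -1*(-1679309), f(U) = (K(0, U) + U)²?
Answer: 1793553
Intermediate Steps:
f(U) = 4*U² (f(U) = ((0 + U) + U)² = (U + U)² = (2*U)² = 4*U²)
H = 1679309
f((-16 + j(-2, -1))²) + H = 4*((-16 + 3)²)² + 1679309 = 4*((-13)²)² + 1679309 = 4*169² + 1679309 = 4*28561 + 1679309 = 114244 + 1679309 = 1793553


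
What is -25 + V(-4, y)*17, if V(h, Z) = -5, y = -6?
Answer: -110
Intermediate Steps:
-25 + V(-4, y)*17 = -25 - 5*17 = -25 - 85 = -110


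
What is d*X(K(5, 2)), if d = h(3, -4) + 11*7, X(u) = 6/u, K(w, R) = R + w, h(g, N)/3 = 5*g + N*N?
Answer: 1020/7 ≈ 145.71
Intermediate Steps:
h(g, N) = 3*N**2 + 15*g (h(g, N) = 3*(5*g + N*N) = 3*(5*g + N**2) = 3*(N**2 + 5*g) = 3*N**2 + 15*g)
d = 170 (d = (3*(-4)**2 + 15*3) + 11*7 = (3*16 + 45) + 77 = (48 + 45) + 77 = 93 + 77 = 170)
d*X(K(5, 2)) = 170*(6/(2 + 5)) = 170*(6/7) = 1020/7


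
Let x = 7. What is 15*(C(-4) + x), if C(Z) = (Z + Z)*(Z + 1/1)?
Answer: 465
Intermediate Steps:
C(Z) = 2*Z*(1 + Z) (C(Z) = (2*Z)*(Z + 1) = (2*Z)*(1 + Z) = 2*Z*(1 + Z))
15*(C(-4) + x) = 15*(2*(-4)*(1 - 4) + 7) = 15*(2*(-4)*(-3) + 7) = 15*(24 + 7) = 15*31 = 465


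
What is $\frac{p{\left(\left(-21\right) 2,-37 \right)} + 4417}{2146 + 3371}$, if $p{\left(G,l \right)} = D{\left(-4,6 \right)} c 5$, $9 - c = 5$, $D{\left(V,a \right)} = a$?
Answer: $\frac{4537}{5517} \approx 0.82237$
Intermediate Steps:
$c = 4$ ($c = 9 - 5 = 4$)
$p{\left(G,l \right)} = 120$ ($p{\left(G,l \right)} = 6 \cdot 4 \cdot 5 = 24 \cdot 5 = 120$)
$\frac{p{\left(\left(-21\right) 2,-37 \right)} + 4417}{2146 + 3371} = \frac{120 + 4417}{2146 + 3371} = \frac{4537}{5517}$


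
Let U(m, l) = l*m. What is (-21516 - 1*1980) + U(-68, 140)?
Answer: -33016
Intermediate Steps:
(-21516 - 1*1980) + U(-68, 140) = (-21516 - 1*1980) + 140*(-68) = (-21516 - 1980) - 9520 = -23496 - 9520 = -33016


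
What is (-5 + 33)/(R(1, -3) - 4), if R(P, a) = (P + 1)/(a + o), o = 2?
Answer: -14/3 ≈ -4.6667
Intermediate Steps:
R(P, a) = (1 + P)/(2 + a) (R(P, a) = (P + 1)/(a + 2) = (1 + P)/(2 + a))
(-5 + 33)/(R(1, -3) - 4) = (-5 + 33)/((1 + 1)/(2 - 3) - 4) = 28/(2/(-1) - 4) = 28/(-1*2 - 4) = 28/(-2 - 4) = 28/(-6) = -1/6*28 = -14/3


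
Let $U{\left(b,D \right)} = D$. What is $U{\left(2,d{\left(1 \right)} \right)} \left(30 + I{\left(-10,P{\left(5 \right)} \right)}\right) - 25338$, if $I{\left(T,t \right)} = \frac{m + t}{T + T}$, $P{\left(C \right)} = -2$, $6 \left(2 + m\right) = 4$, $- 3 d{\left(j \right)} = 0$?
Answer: $-25338$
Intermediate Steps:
$d{\left(j \right)} = 0$ ($d{\left(j \right)} = \left(- \frac{1}{3}\right) 0 = 0$)
$m = - \frac{4}{3}$ ($m = -2 + \frac{1}{6} \cdot 4 = -2 + \frac{2}{3} = - \frac{4}{3} \approx -1.3333$)
$I{\left(T,t \right)} = \frac{- \frac{4}{3} + t}{2 T}$ ($I{\left(T,t \right)} = \frac{- \frac{4}{3} + t}{T + T} = \frac{- \frac{4}{3} + t}{2 T}$)
$U{\left(2,d{\left(1 \right)} \right)} \left(30 + I{\left(-10,P{\left(5 \right)} \right)}\right) - 25338 = 0 \left(30 + \frac{-4 + 3 \left(-2\right)}{6 \left(-10\right)}\right) - 25338 = 0 \left(30 + \frac{1}{6} \left(- \frac{1}{10}\right) \left(-4 - 6\right)\right) - 25338 = 0 \left(30 + \frac{1}{6} \left(- \frac{1}{10}\right) \left(-10\right)\right) - 25338 = 0 \left(30 + \frac{1}{6}\right) - 25338 = 0 \cdot \frac{181}{6} - 25338 = 0 - 25338 = -25338$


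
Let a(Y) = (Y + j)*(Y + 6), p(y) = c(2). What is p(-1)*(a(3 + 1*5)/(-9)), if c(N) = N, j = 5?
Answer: -364/9 ≈ -40.444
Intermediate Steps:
p(y) = 2
a(Y) = (5 + Y)*(6 + Y) (a(Y) = (Y + 5)*(Y + 6) = (5 + Y)*(6 + Y))
p(-1)*(a(3 + 1*5)/(-9)) = 2*((30 + (3 + 1*5)² + 11*(3 + 1*5))/(-9)) = 2*((30 + (3 + 5)² + 11*(3 + 5))*(-⅑)) = 2*((30 + 8² + 11*8)*(-⅑)) = 2*((30 + 64 + 88)*(-⅑)) = 2*(182*(-⅑)) = 2*(-182/9) = -364/9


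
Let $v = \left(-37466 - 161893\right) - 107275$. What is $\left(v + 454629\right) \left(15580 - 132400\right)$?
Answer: $-17288775900$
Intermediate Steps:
$v = -306634$ ($v = -199359 - 107275 = -306634$)
$\left(v + 454629\right) \left(15580 - 132400\right) = \left(-306634 + 454629\right) \left(15580 - 132400\right) = 147995 \left(15580 - 132400\right) = 147995 \left(-116820\right) = -17288775900$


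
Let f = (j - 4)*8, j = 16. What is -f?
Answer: -96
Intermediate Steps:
f = 96 (f = (16 - 4)*8 = 12*8 = 96)
-f = -1*96 = -96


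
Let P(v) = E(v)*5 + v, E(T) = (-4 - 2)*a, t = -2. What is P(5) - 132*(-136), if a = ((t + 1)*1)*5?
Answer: 18107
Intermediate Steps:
a = -5 (a = ((-2 + 1)*1)*5 = -1*1*5 = -1*5 = -5)
E(T) = 30 (E(T) = (-4 - 2)*(-5) = -6*(-5) = 30)
P(v) = 150 + v (P(v) = 30*5 + v = 150 + v)
P(5) - 132*(-136) = (150 + 5) - 132*(-136) = 155 + 17952 = 18107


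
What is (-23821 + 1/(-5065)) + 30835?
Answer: 35525909/5065 ≈ 7014.0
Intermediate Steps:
(-23821 + 1/(-5065)) + 30835 = (-23821 - 1/5065) + 30835 = -120653366/5065 + 30835 = 35525909/5065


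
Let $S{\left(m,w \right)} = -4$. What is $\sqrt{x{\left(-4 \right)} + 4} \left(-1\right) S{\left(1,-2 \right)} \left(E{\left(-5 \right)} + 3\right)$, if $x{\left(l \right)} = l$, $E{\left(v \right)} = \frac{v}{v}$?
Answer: $0$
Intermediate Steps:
$E{\left(v \right)} = 1$
$\sqrt{x{\left(-4 \right)} + 4} \left(-1\right) S{\left(1,-2 \right)} \left(E{\left(-5 \right)} + 3\right) = \sqrt{-4 + 4} \left(-1\right) \left(- 4 \left(1 + 3\right)\right) = \sqrt{0} \left(-1\right) \left(\left(-4\right) 4\right) = 0 \left(-1\right) \left(-16\right) = 0 \left(-16\right) = 0$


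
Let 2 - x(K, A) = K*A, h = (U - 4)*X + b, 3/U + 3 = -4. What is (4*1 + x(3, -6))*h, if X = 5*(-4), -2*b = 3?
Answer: 14628/7 ≈ 2089.7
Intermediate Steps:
b = -3/2 (b = -½*3 = -3/2 ≈ -1.5000)
U = -3/7 (U = 3/(-3 - 4) = 3/(-7) = 3*(-⅐) = -3/7 ≈ -0.42857)
X = -20
h = 1219/14 (h = (-3/7 - 4)*(-20) - 3/2 = -31/7*(-20) - 3/2 = 620/7 - 3/2 = 1219/14 ≈ 87.071)
x(K, A) = 2 - A*K (x(K, A) = 2 - K*A = 2 - A*K)
(4*1 + x(3, -6))*h = (4*1 + (2 - 1*(-6)*3))*(1219/14) = (4 + (2 + 18))*(1219/14) = (4 + 20)*(1219/14) = 24*(1219/14) = 14628/7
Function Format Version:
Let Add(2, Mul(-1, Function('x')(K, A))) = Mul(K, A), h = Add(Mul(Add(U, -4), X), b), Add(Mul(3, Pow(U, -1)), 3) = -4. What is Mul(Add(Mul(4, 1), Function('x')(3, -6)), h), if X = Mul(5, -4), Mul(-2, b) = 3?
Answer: Rational(14628, 7) ≈ 2089.7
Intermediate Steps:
b = Rational(-3, 2) (b = Mul(Rational(-1, 2), 3) = Rational(-3, 2) ≈ -1.5000)
U = Rational(-3, 7) (U = Mul(3, Pow(Add(-3, -4), -1)) = Mul(3, Pow(-7, -1)) = Mul(3, Rational(-1, 7)) = Rational(-3, 7) ≈ -0.42857)
X = -20
h = Rational(1219, 14) (h = Add(Mul(Add(Rational(-3, 7), -4), -20), Rational(-3, 2)) = Add(Mul(Rational(-31, 7), -20), Rational(-3, 2)) = Add(Rational(620, 7), Rational(-3, 2)) = Rational(1219, 14) ≈ 87.071)
Function('x')(K, A) = Add(2, Mul(-1, A, K)) (Function('x')(K, A) = Add(2, Mul(-1, Mul(K, A))) = Add(2, Mul(-1, Mul(A, K))) = Add(2, Mul(-1, A, K)))
Mul(Add(Mul(4, 1), Function('x')(3, -6)), h) = Mul(Add(Mul(4, 1), Add(2, Mul(-1, -6, 3))), Rational(1219, 14)) = Mul(Add(4, Add(2, 18)), Rational(1219, 14)) = Mul(Add(4, 20), Rational(1219, 14)) = Mul(24, Rational(1219, 14)) = Rational(14628, 7)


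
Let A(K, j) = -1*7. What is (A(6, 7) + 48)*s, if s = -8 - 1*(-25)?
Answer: 697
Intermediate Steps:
A(K, j) = -7
s = 17 (s = -8 + 25 = 17)
(A(6, 7) + 48)*s = (-7 + 48)*17 = 41*17 = 697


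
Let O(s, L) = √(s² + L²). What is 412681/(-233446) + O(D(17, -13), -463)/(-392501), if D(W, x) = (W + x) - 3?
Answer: -412681/233446 - √214370/392501 ≈ -1.7690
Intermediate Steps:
D(W, x) = -3 + W + x
O(s, L) = √(L² + s²)
412681/(-233446) + O(D(17, -13), -463)/(-392501) = 412681/(-233446) + √((-463)² + (-3 + 17 - 13)²)/(-392501) = 412681*(-1/233446) + √(214369 + 1²)*(-1/392501) = -412681/233446 + √(214369 + 1)*(-1/392501) = -412681/233446 + √214370*(-1/392501) = -412681/233446 - √214370/392501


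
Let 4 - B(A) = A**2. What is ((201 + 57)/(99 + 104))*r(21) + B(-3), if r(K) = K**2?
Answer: 16109/29 ≈ 555.48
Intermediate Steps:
B(A) = 4 - A**2
((201 + 57)/(99 + 104))*r(21) + B(-3) = ((201 + 57)/(99 + 104))*21**2 + (4 - 1*(-3)**2) = (258/203)*441 + (4 - 1*9) = (258*(1/203))*441 + (4 - 9) = (258/203)*441 - 5 = 16254/29 - 5 = 16109/29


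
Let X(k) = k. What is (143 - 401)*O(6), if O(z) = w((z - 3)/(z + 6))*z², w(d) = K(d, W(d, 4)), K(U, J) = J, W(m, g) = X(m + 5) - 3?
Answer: -20898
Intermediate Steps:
W(m, g) = 2 + m (W(m, g) = (m + 5) - 3 = (5 + m) - 3 = 2 + m)
w(d) = 2 + d
O(z) = z²*(2 + (-3 + z)/(6 + z)) (O(z) = (2 + (z - 3)/(z + 6))*z² = (2 + (-3 + z)/(6 + z))*z² = z²*(2 + (-3 + z)/(6 + z)))
(143 - 401)*O(6) = (143 - 401)*(3*6²*(3 + 6)/(6 + 6)) = -774*36*9/12 = -258*81 = -20898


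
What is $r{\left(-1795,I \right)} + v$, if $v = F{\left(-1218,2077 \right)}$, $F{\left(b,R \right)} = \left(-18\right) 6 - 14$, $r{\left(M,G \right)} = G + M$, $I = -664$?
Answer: $-2581$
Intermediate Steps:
$F{\left(b,R \right)} = -122$ ($F{\left(b,R \right)} = -108 - 14 = -122$)
$v = -122$
$r{\left(-1795,I \right)} + v = \left(-664 - 1795\right) - 122 = -2459 - 122 = -2581$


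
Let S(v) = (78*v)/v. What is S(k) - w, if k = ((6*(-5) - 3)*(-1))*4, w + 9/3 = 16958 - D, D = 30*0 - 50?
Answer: -16927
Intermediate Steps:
D = -50 (D = 0 - 50 = -50)
w = 17005 (w = -3 + (16958 - 1*(-50)) = -3 + (16958 + 50) = -3 + 17008 = 17005)
k = 132 (k = ((-30 - 3)*(-1))*4 = -33*(-1)*4 = 33*4 = 132)
S(v) = 78
S(k) - w = 78 - 1*17005 = 78 - 17005 = -16927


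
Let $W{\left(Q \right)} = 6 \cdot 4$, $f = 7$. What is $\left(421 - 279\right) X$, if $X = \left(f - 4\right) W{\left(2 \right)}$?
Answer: $10224$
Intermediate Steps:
$W{\left(Q \right)} = 24$
$X = 72$ ($X = \left(7 - 4\right) 24 = 3 \cdot 24 = 72$)
$\left(421 - 279\right) X = \left(421 - 279\right) 72 = 142 \cdot 72 = 10224$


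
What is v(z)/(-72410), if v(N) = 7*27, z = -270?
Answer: -189/72410 ≈ -0.0026101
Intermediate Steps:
v(N) = 189
v(z)/(-72410) = 189/(-72410) = 189*(-1/72410) = -189/72410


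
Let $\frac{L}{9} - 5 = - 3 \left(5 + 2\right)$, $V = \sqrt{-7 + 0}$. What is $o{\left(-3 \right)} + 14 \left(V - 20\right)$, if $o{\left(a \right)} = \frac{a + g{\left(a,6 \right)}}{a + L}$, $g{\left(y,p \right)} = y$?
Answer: $- \frac{13718}{49} + 14 i \sqrt{7} \approx -279.96 + 37.041 i$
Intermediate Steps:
$V = i \sqrt{7}$ ($V = \sqrt{-7} = i \sqrt{7} \approx 2.6458 i$)
$L = -144$ ($L = 45 + 9 \left(- 3 \left(5 + 2\right)\right) = 45 + 9 \left(\left(-3\right) 7\right) = 45 + 9 \left(-21\right) = 45 - 189 = -144$)
$o{\left(a \right)} = \frac{2 a}{-144 + a}$ ($o{\left(a \right)} = \frac{a + a}{a - 144} = \frac{2 a}{-144 + a}$)
$o{\left(-3 \right)} + 14 \left(V - 20\right) = 2 \left(-3\right) \frac{1}{-144 - 3} + 14 \left(i \sqrt{7} - 20\right) = 2 \left(-3\right) \frac{1}{-147} + 14 \left(-20 + i \sqrt{7}\right) = 2 \left(-3\right) \left(- \frac{1}{147}\right) - \left(280 - 14 i \sqrt{7}\right) = \frac{2}{49} - \left(280 - 14 i \sqrt{7}\right) = - \frac{13718}{49} + 14 i \sqrt{7}$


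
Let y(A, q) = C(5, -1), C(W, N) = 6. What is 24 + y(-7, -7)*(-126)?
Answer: -732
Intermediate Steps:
y(A, q) = 6
24 + y(-7, -7)*(-126) = 24 + 6*(-126) = 24 - 756 = -732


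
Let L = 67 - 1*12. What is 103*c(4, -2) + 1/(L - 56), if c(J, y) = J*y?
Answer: -825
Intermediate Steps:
L = 55 (L = 67 - 12 = 55)
103*c(4, -2) + 1/(L - 56) = 103*(4*(-2)) + 1/(55 - 56) = 103*(-8) + 1/(-1) = -824 - 1 = -825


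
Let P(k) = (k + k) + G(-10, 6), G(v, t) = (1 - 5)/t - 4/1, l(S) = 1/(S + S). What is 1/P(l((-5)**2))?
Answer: -75/347 ≈ -0.21614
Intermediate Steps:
l(S) = 1/(2*S)
G(v, t) = -4 - 4/t (G(v, t) = -4/t - 4*1 = -4/t - 4 = -4 - 4/t)
P(k) = -14/3 + 2*k (P(k) = (k + k) + (-4 - 4/6) = 2*k + (-4 - 4*1/6) = 2*k + (-4 - 2/3) = 2*k - 14/3 = -14/3 + 2*k)
1/P(l((-5)**2)) = 1/(-14/3 + 2*(1/(2*((-5)**2)))) = 1/(-14/3 + 2*((1/2)/25)) = 1/(-14/3 + 2*((1/2)*(1/25))) = 1/(-14/3 + 2*(1/50)) = 1/(-14/3 + 1/25) = 1/(-347/75) = -75/347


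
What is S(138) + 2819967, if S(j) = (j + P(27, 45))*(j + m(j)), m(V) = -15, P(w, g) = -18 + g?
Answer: 2840262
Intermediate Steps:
S(j) = (-15 + j)*(27 + j) (S(j) = (j + (-18 + 45))*(j - 15) = (j + 27)*(-15 + j) = (27 + j)*(-15 + j) = (-15 + j)*(27 + j))
S(138) + 2819967 = (-405 + 138² + 12*138) + 2819967 = (-405 + 19044 + 1656) + 2819967 = 20295 + 2819967 = 2840262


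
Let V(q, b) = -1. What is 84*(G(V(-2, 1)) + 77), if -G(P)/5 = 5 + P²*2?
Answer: 3528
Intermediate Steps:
G(P) = -25 - 10*P² (G(P) = -5*(5 + P²*2) = -5*(5 + 2*P²) = -25 - 10*P²)
84*(G(V(-2, 1)) + 77) = 84*((-25 - 10*(-1)²) + 77) = 84*((-25 - 10*1) + 77) = 84*((-25 - 10) + 77) = 84*(-35 + 77) = 84*42 = 3528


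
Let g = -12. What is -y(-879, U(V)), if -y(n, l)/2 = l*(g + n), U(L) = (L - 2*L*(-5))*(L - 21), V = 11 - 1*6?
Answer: 1568160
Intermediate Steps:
V = 5 (V = 11 - 6 = 5)
U(L) = 11*L*(-21 + L) (U(L) = (L + 10*L)*(-21 + L) = (11*L)*(-21 + L) = 11*L*(-21 + L))
y(n, l) = -2*l*(-12 + n)
-y(-879, U(V)) = -2*11*5*(-21 + 5)*(12 - 1*(-879)) = -2*11*5*(-16)*(12 + 879) = -2*(-880)*891 = -1*(-1568160) = 1568160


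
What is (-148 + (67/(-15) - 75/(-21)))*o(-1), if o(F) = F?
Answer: 15634/105 ≈ 148.90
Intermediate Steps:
(-148 + (67/(-15) - 75/(-21)))*o(-1) = (-148 + (67/(-15) - 75/(-21)))*(-1) = (-148 + (67*(-1/15) - 75*(-1/21)))*(-1) = (-148 + (-67/15 + 25/7))*(-1) = (-148 - 94/105)*(-1) = -15634/105*(-1) = 15634/105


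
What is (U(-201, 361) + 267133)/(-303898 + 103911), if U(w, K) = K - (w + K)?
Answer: -267334/199987 ≈ -1.3368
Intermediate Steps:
U(w, K) = -w (U(w, K) = K - (K + w) = K + (-K - w) = -w)
(U(-201, 361) + 267133)/(-303898 + 103911) = (-1*(-201) + 267133)/(-303898 + 103911) = (201 + 267133)/(-199987) = 267334*(-1/199987) = -267334/199987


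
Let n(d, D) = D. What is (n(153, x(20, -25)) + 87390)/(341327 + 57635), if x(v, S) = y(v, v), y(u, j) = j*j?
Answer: 43895/199481 ≈ 0.22005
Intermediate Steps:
y(u, j) = j²
x(v, S) = v²
(n(153, x(20, -25)) + 87390)/(341327 + 57635) = (20² + 87390)/(341327 + 57635) = (400 + 87390)/398962 = 87790*(1/398962) = 43895/199481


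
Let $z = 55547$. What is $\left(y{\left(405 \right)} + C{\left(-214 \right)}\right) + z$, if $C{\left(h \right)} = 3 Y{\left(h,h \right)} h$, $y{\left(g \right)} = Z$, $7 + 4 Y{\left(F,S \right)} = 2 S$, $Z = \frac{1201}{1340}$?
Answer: $\frac{167989631}{1340} \approx 1.2537 \cdot 10^{5}$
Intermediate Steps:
$Z = \frac{1201}{1340}$ ($Z = 1201 \cdot \frac{1}{1340} = \frac{1201}{1340} \approx 0.89627$)
$Y{\left(F,S \right)} = - \frac{7}{4} + \frac{S}{2}$ ($Y{\left(F,S \right)} = - \frac{7}{4} + \frac{2 S}{4} = - \frac{7}{4} + \frac{S}{2}$)
$y{\left(g \right)} = \frac{1201}{1340}$
$C{\left(h \right)} = h \left(- \frac{21}{4} + \frac{3 h}{2}\right)$ ($C{\left(h \right)} = 3 \left(- \frac{7}{4} + \frac{h}{2}\right) h = \left(- \frac{21}{4} + \frac{3 h}{2}\right) h = h \left(- \frac{21}{4} + \frac{3 h}{2}\right)$)
$\left(y{\left(405 \right)} + C{\left(-214 \right)}\right) + z = \left(\frac{1201}{1340} + \frac{3}{4} \left(-214\right) \left(-7 + 2 \left(-214\right)\right)\right) + 55547 = \left(\frac{1201}{1340} + \frac{3}{4} \left(-214\right) \left(-7 - 428\right)\right) + 55547 = \left(\frac{1201}{1340} + \frac{3}{4} \left(-214\right) \left(-435\right)\right) + 55547 = \left(\frac{1201}{1340} + \frac{139635}{2}\right) + 55547 = \frac{93556651}{1340} + 55547 = \frac{167989631}{1340}$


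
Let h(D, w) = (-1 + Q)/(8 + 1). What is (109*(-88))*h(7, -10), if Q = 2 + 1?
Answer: -19184/9 ≈ -2131.6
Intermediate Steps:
Q = 3
h(D, w) = 2/9 (h(D, w) = (-1 + 3)/(8 + 1) = 2/9)
(109*(-88))*h(7, -10) = (109*(-88))*(2/9) = -9592*2/9 = -19184/9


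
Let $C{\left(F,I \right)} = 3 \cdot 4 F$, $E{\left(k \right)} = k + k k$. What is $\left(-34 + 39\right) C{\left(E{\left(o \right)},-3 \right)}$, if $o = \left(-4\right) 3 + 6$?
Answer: $1800$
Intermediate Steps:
$o = -6$ ($o = -12 + 6 = -6$)
$E{\left(k \right)} = k + k^{2}$
$C{\left(F,I \right)} = 12 F$
$\left(-34 + 39\right) C{\left(E{\left(o \right)},-3 \right)} = \left(-34 + 39\right) 12 \left(- 6 \left(1 - 6\right)\right) = 5 \cdot 12 \left(\left(-6\right) \left(-5\right)\right) = 5 \cdot 12 \cdot 30 = 5 \cdot 360 = 1800$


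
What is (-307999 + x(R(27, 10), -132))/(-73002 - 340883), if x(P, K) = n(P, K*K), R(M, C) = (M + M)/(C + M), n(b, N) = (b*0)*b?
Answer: 307999/413885 ≈ 0.74417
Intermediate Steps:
n(b, N) = 0 (n(b, N) = 0*b = 0)
R(M, C) = 2*M/(C + M) (R(M, C) = (2*M)/(C + M) = 2*M/(C + M))
x(P, K) = 0
(-307999 + x(R(27, 10), -132))/(-73002 - 340883) = (-307999 + 0)/(-73002 - 340883) = -307999/(-413885) = -307999*(-1/413885) = 307999/413885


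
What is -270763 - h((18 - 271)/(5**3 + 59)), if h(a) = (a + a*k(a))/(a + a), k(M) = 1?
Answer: -270764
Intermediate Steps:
h(a) = 1 (h(a) = (a + a*1)/(a + a) = (a + a)/((2*a)) = (2*a)*(1/(2*a)) = 1)
-270763 - h((18 - 271)/(5**3 + 59)) = -270763 - 1*1 = -270763 - 1 = -270764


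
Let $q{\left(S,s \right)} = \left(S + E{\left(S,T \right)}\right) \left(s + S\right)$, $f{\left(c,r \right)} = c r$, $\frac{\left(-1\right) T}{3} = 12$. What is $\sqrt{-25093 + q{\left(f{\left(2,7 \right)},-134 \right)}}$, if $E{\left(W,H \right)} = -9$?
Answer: $i \sqrt{25693} \approx 160.29 i$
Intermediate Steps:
$T = -36$ ($T = \left(-3\right) 12 = -36$)
$q{\left(S,s \right)} = \left(-9 + S\right) \left(S + s\right)$ ($q{\left(S,s \right)} = \left(S - 9\right) \left(s + S\right) = \left(-9 + S\right) \left(S + s\right)$)
$\sqrt{-25093 + q{\left(f{\left(2,7 \right)},-134 \right)}} = \sqrt{-25093 + \left(\left(2 \cdot 7\right)^{2} - 9 \cdot 2 \cdot 7 - -1206 + 2 \cdot 7 \left(-134\right)\right)} = \sqrt{-25093 + \left(14^{2} - 126 + 1206 + 14 \left(-134\right)\right)} = \sqrt{-25093 + \left(196 - 126 + 1206 - 1876\right)} = \sqrt{-25093 - 600} = \sqrt{-25693} = i \sqrt{25693}$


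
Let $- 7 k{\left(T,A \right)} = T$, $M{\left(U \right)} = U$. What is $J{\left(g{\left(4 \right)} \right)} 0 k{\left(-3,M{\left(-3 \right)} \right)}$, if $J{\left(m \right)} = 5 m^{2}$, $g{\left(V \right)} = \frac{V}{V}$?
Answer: $0$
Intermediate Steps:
$k{\left(T,A \right)} = - \frac{T}{7}$
$g{\left(V \right)} = 1$
$J{\left(g{\left(4 \right)} \right)} 0 k{\left(-3,M{\left(-3 \right)} \right)} = 5 \cdot 1^{2} \cdot 0 \left(\left(- \frac{1}{7}\right) \left(-3\right)\right) = 5 \cdot 1 \cdot 0 \cdot \frac{3}{7} = 5 \cdot 0 \cdot \frac{3}{7} = 0 \cdot \frac{3}{7} = 0$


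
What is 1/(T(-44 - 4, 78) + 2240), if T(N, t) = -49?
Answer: 1/2191 ≈ 0.00045641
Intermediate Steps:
1/(T(-44 - 4, 78) + 2240) = 1/(-49 + 2240) = 1/2191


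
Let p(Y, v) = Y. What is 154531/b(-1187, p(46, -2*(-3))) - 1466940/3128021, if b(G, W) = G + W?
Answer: -485049991691/3569071961 ≈ -135.90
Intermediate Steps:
154531/b(-1187, p(46, -2*(-3))) - 1466940/3128021 = 154531/(-1187 + 46) - 1466940/3128021 = 154531/(-1141) - 1466940*1/3128021 = 154531*(-1/1141) - 1466940/3128021 = -154531/1141 - 1466940/3128021 = -485049991691/3569071961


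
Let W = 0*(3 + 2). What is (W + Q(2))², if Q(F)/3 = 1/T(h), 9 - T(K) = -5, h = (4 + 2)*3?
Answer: 9/196 ≈ 0.045918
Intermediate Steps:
h = 18 (h = 6*3 = 18)
T(K) = 14 (T(K) = 9 - 1*(-5) = 9 + 5 = 14)
W = 0 (W = 0*5 = 0)
Q(F) = 3/14
(W + Q(2))² = (0 + 3/14)² = (3/14)² = 9/196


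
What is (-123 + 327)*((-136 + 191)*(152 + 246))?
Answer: 4465560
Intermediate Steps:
(-123 + 327)*((-136 + 191)*(152 + 246)) = 204*(55*398) = 204*21890 = 4465560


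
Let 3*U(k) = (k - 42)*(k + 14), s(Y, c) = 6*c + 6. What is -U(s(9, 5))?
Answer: 100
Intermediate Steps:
s(Y, c) = 6 + 6*c
U(k) = (-42 + k)*(14 + k)/3 (U(k) = ((k - 42)*(k + 14))/3 = ((-42 + k)*(14 + k))/3 = (-42 + k)*(14 + k)/3)
-U(s(9, 5)) = -(-196 - 28*(6 + 6*5)/3 + (6 + 6*5)²/3) = -(-196 - 28*(6 + 30)/3 + (6 + 30)²/3) = -(-196 - 28/3*36 + (⅓)*36²) = -(-196 - 336 + (⅓)*1296) = -(-196 - 336 + 432) = -1*(-100) = 100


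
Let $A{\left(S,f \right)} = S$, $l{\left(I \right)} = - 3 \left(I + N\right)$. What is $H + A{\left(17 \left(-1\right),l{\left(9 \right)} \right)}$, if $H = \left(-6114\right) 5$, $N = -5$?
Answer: $-30587$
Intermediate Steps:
$l{\left(I \right)} = 15 - 3 I$ ($l{\left(I \right)} = - 3 \left(I - 5\right) = - 3 \left(-5 + I\right) = 15 - 3 I$)
$H = -30570$
$H + A{\left(17 \left(-1\right),l{\left(9 \right)} \right)} = -30570 + 17 \left(-1\right) = -30570 - 17 = -30587$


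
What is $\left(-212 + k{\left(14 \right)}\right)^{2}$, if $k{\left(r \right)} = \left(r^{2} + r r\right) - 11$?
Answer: $28561$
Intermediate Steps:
$k{\left(r \right)} = -11 + 2 r^{2}$ ($k{\left(r \right)} = \left(r^{2} + r^{2}\right) - 11 = 2 r^{2} - 11 = -11 + 2 r^{2}$)
$\left(-212 + k{\left(14 \right)}\right)^{2} = \left(-212 - \left(11 - 2 \cdot 14^{2}\right)\right)^{2} = \left(-212 + \left(-11 + 2 \cdot 196\right)\right)^{2} = \left(-212 + \left(-11 + 392\right)\right)^{2} = \left(-212 + 381\right)^{2} = 169^{2} = 28561$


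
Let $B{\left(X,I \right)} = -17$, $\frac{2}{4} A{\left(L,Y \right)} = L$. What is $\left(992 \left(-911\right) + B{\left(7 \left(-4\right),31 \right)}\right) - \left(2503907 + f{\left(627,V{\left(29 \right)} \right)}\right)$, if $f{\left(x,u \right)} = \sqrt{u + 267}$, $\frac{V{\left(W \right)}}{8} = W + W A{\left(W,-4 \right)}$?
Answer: $-3407636 - \sqrt{13955} \approx -3.4078 \cdot 10^{6}$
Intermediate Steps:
$A{\left(L,Y \right)} = 2 L$
$V{\left(W \right)} = 8 W + 16 W^{2}$ ($V{\left(W \right)} = 8 \left(W + W 2 W\right) = 8 \left(W + 2 W^{2}\right) = 8 W + 16 W^{2}$)
$f{\left(x,u \right)} = \sqrt{267 + u}$
$\left(992 \left(-911\right) + B{\left(7 \left(-4\right),31 \right)}\right) - \left(2503907 + f{\left(627,V{\left(29 \right)} \right)}\right) = \left(992 \left(-911\right) - 17\right) - \left(2503907 + \sqrt{267 + 8 \cdot 29 \left(1 + 2 \cdot 29\right)}\right) = \left(-903712 - 17\right) - \left(2503907 + \sqrt{267 + 8 \cdot 29 \left(1 + 58\right)}\right) = -903729 - \left(2503907 + \sqrt{267 + 8 \cdot 29 \cdot 59}\right) = -903729 - \left(2503907 + \sqrt{267 + 13688}\right) = -903729 - \left(2503907 + \sqrt{13955}\right) = -3407636 - \sqrt{13955}$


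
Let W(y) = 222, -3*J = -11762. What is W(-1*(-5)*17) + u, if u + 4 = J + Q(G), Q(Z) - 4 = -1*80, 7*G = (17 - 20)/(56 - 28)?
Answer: 12188/3 ≈ 4062.7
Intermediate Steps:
J = 11762/3 (J = -1/3*(-11762) = 11762/3 ≈ 3920.7)
G = -3/196 (G = ((17 - 20)/(56 - 28))/7 = (-3/28)/7 = (-3*1/28)/7 = (1/7)*(-3/28) = -3/196 ≈ -0.015306)
Q(Z) = -76 (Q(Z) = 4 - 1*80 = 4 - 80 = -76)
u = 11522/3 (u = -4 + (11762/3 - 76) = -4 + 11534/3 = 11522/3 ≈ 3840.7)
W(-1*(-5)*17) + u = 222 + 11522/3 = 12188/3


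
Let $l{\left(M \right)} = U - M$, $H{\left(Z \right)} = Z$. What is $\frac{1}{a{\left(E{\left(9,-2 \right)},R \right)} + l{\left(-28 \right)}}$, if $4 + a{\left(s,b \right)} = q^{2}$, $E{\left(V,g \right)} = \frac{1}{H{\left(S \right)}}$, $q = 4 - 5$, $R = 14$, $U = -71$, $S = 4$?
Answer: $- \frac{1}{46} \approx -0.021739$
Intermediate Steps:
$q = -1$ ($q = 4 - 5 = -1$)
$E{\left(V,g \right)} = \frac{1}{4}$
$a{\left(s,b \right)} = -3$ ($a{\left(s,b \right)} = -4 + \left(-1\right)^{2} = -4 + 1 = -3$)
$l{\left(M \right)} = -71 - M$
$\frac{1}{a{\left(E{\left(9,-2 \right)},R \right)} + l{\left(-28 \right)}} = \frac{1}{-3 - 43} = \frac{1}{-46} = - \frac{1}{46}$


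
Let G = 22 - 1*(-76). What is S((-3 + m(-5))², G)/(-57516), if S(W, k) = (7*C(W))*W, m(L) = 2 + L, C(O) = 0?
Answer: 0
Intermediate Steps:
G = 98 (G = 22 + 76 = 98)
S(W, k) = 0 (S(W, k) = (7*0)*W = 0*W = 0)
S((-3 + m(-5))², G)/(-57516) = 0/(-57516) = 0*(-1/57516) = 0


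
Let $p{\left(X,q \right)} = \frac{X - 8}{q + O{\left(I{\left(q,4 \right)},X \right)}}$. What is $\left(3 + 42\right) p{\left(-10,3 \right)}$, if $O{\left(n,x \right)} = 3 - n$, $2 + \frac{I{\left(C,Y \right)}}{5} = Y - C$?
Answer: $- \frac{810}{11} \approx -73.636$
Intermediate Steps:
$I{\left(C,Y \right)} = -10 - 5 C + 5 Y$ ($I{\left(C,Y \right)} = -10 + 5 \left(Y - C\right) = -10 - \left(- 5 Y + 5 C\right) = -10 - 5 C + 5 Y$)
$p{\left(X,q \right)} = \frac{-8 + X}{-7 + 6 q}$ ($p{\left(X,q \right)} = \frac{X - 8}{q - \left(-13 + 20 - 5 q\right)} = \frac{-8 + X}{q - \left(7 - 5 q\right)} = \frac{-8 + X}{q + \left(3 + \left(-10 + 5 q\right)\right)} = \frac{-8 + X}{q + \left(-7 + 5 q\right)} = \frac{-8 + X}{-7 + 6 q}$)
$\left(3 + 42\right) p{\left(-10,3 \right)} = \left(3 + 42\right) \frac{-8 - 10}{-7 + 6 \cdot 3} = 45 \frac{1}{-7 + 18} \left(-18\right) = 45 \cdot \frac{1}{11} \left(-18\right) = 45 \left(- \frac{18}{11}\right) = - \frac{810}{11}$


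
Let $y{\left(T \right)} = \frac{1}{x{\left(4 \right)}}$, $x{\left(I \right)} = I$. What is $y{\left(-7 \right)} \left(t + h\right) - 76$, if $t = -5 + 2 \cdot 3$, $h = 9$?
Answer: $- \frac{147}{2} \approx -73.5$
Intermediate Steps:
$t = 1$ ($t = -5 + 6 = 1$)
$y{\left(T \right)} = \frac{1}{4}$
$y{\left(-7 \right)} \left(t + h\right) - 76 = \frac{1 + 9}{4} - 76 = \frac{1}{4} \cdot 10 - 76 = \frac{5}{2} - 76 = - \frac{147}{2}$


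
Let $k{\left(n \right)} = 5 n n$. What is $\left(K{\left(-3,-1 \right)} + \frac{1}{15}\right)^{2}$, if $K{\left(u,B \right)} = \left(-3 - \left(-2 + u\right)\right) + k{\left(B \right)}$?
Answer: $\frac{11236}{225} \approx 49.938$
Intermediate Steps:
$k{\left(n \right)} = 5 n^{2}$
$K{\left(u,B \right)} = -1 - u + 5 B^{2}$ ($K{\left(u,B \right)} = \left(-3 - \left(-2 + u\right)\right) + 5 B^{2} = \left(-1 - u\right) + 5 B^{2} = -1 - u + 5 B^{2}$)
$\left(K{\left(-3,-1 \right)} + \frac{1}{15}\right)^{2} = \left(\left(-1 - -3 + 5 \left(-1\right)^{2}\right) + \frac{1}{15}\right)^{2} = \left(\left(-1 + 3 + 5 \cdot 1\right) + \frac{1}{15}\right)^{2} = \left(\left(-1 + 3 + 5\right) + \frac{1}{15}\right)^{2} = \left(7 + \frac{1}{15}\right)^{2} = \left(\frac{106}{15}\right)^{2} = \frac{11236}{225}$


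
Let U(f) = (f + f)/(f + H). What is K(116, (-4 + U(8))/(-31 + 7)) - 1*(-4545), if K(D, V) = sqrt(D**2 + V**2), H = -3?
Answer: 4545 + sqrt(12110401)/30 ≈ 4661.0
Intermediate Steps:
U(f) = 2*f/(-3 + f) (U(f) = (f + f)/(f - 3) = (2*f)/(-3 + f) = 2*f/(-3 + f))
K(116, (-4 + U(8))/(-31 + 7)) - 1*(-4545) = sqrt(116**2 + ((-4 + 2*8/(-3 + 8))/(-31 + 7))**2) - 1*(-4545) = sqrt(13456 + ((-4 + 2*8/5)/(-24))**2) + 4545 = sqrt(13456 + ((-4 + 2*8*(1/5))*(-1/24))**2) + 4545 = sqrt(13456 + ((-4 + 16/5)*(-1/24))**2) + 4545 = sqrt(13456 + (-4/5*(-1/24))**2) + 4545 = sqrt(13456 + (1/30)**2) + 4545 = sqrt(13456 + 1/900) + 4545 = sqrt(12110401/900) + 4545 = sqrt(12110401)/30 + 4545 = 4545 + sqrt(12110401)/30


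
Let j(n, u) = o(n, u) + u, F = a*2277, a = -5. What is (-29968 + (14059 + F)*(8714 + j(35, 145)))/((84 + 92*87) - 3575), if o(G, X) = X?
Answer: 24046728/4513 ≈ 5328.3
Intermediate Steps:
F = -11385 (F = -5*2277 = -11385)
j(n, u) = 2*u (j(n, u) = u + u = 2*u)
(-29968 + (14059 + F)*(8714 + j(35, 145)))/((84 + 92*87) - 3575) = (-29968 + (14059 - 11385)*(8714 + 2*145))/((84 + 92*87) - 3575) = (-29968 + 2674*(8714 + 290))/((84 + 8004) - 3575) = (-29968 + 2674*9004)/(8088 - 3575) = (-29968 + 24076696)/4513 = 24046728*(1/4513) = 24046728/4513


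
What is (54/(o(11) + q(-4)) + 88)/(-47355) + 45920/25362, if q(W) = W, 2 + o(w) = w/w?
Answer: 1810486378/1000847925 ≈ 1.8090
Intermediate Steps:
o(w) = -1 (o(w) = -2 + w/w = -2 + 1 = -1)
(54/(o(11) + q(-4)) + 88)/(-47355) + 45920/25362 = (54/(-1 - 4) + 88)/(-47355) + 45920/25362 = (54/(-5) + 88)*(-1/47355) + 45920*(1/25362) = (-⅕*54 + 88)*(-1/47355) + 22960/12681 = (-54/5 + 88)*(-1/47355) + 22960/12681 = (386/5)*(-1/47355) + 22960/12681 = -386/236775 + 22960/12681 = 1810486378/1000847925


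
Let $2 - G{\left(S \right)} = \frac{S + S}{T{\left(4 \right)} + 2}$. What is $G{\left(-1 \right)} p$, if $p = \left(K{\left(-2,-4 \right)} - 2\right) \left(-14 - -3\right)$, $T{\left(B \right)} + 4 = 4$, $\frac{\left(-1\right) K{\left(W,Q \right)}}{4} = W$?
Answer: $-198$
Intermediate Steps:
$K{\left(W,Q \right)} = - 4 W$
$T{\left(B \right)} = 0$ ($T{\left(B \right)} = -4 + 4 = 0$)
$G{\left(S \right)} = 2 - S$ ($G{\left(S \right)} = 2 - \frac{S + S}{0 + 2} = 2 - \frac{2 S}{2} = 2 - 2 S \frac{1}{2} = 2 - S$)
$p = -66$ ($p = \left(\left(-4\right) \left(-2\right) - 2\right) \left(-14 - -3\right) = \left(8 - 2\right) \left(-14 + \left(8 - 5\right)\right) = 6 \left(-14 + 3\right) = 6 \left(-11\right) = -66$)
$G{\left(-1 \right)} p = \left(2 - -1\right) \left(-66\right) = \left(2 + 1\right) \left(-66\right) = 3 \left(-66\right) = -198$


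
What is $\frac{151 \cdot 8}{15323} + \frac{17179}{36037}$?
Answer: $\frac{306766513}{552194951} \approx 0.55554$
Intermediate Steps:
$\frac{151 \cdot 8}{15323} + \frac{17179}{36037} = 1208 \cdot \frac{1}{15323} + 17179 \cdot \frac{1}{36037} = \frac{1208}{15323} + \frac{17179}{36037} = \frac{306766513}{552194951}$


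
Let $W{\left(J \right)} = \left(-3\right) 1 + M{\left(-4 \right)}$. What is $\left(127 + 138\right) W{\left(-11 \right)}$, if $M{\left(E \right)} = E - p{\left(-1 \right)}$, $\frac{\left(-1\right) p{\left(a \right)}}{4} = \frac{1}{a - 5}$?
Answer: $- \frac{6095}{3} \approx -2031.7$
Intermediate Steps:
$p{\left(a \right)} = - \frac{4}{-5 + a}$ ($p{\left(a \right)} = - \frac{4}{a - 5} = - \frac{4}{-5 + a}$)
$M{\left(E \right)} = - \frac{2}{3} + E$ ($M{\left(E \right)} = E - - \frac{4}{-5 - 1} = E - - \frac{4}{-6} = E - \left(-4\right) \left(- \frac{1}{6}\right) = E - \frac{2}{3} = - \frac{2}{3} + E$)
$W{\left(J \right)} = - \frac{23}{3}$ ($W{\left(J \right)} = \left(-3\right) 1 - \frac{14}{3} = -3 - \frac{14}{3} = - \frac{23}{3}$)
$\left(127 + 138\right) W{\left(-11 \right)} = \left(127 + 138\right) \left(- \frac{23}{3}\right) = 265 \left(- \frac{23}{3}\right) = - \frac{6095}{3}$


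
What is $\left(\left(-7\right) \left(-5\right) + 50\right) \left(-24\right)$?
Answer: $-2040$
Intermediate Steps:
$\left(\left(-7\right) \left(-5\right) + 50\right) \left(-24\right) = \left(35 + 50\right) \left(-24\right) = 85 \left(-24\right) = -2040$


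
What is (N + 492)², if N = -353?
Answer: 19321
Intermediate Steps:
(N + 492)² = (-353 + 492)² = 139² = 19321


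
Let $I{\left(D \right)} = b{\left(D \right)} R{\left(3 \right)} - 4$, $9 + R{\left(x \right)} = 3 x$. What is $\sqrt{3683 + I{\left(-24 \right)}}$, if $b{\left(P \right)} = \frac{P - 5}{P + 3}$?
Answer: $\sqrt{3679} \approx 60.655$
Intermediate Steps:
$R{\left(x \right)} = -9 + 3 x$
$b{\left(P \right)} = \frac{-5 + P}{3 + P}$
$I{\left(D \right)} = -4$ ($I{\left(D \right)} = \frac{-5 + D}{3 + D} \left(-9 + 3 \cdot 3\right) - 4 = \frac{-5 + D}{3 + D} \left(-9 + 9\right) - 4 = \frac{-5 + D}{3 + D} 0 - 4 = 0 - 4 = -4$)
$\sqrt{3683 + I{\left(-24 \right)}} = \sqrt{3683 - 4} = \sqrt{3679}$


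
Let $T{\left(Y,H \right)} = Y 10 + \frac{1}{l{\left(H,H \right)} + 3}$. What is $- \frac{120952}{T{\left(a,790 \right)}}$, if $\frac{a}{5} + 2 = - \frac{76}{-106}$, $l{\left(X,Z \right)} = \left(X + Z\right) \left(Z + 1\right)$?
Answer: $\frac{616282994696}{326866319} \approx 1885.4$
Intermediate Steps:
$l{\left(X,Z \right)} = \left(1 + Z\right) \left(X + Z\right)$ ($l{\left(X,Z \right)} = \left(X + Z\right) \left(1 + Z\right) = \left(1 + Z\right) \left(X + Z\right)$)
$a = - \frac{340}{53}$ ($a = -10 + 5 \left(- \frac{76}{-106}\right) = -10 + 5 \left(\left(-76\right) \left(- \frac{1}{106}\right)\right) = -10 + 5 \cdot \frac{38}{53} = -10 + \frac{190}{53} = - \frac{340}{53} \approx -6.4151$)
$T{\left(Y,H \right)} = \frac{1}{3 + 2 H + 2 H^{2}} + 10 Y$ ($T{\left(Y,H \right)} = Y 10 + \frac{1}{\left(H + H + H^{2} + H H\right) + 3} = 10 Y + \frac{1}{\left(H + H + H^{2} + H^{2}\right) + 3} = 10 Y + \frac{1}{\left(2 H + 2 H^{2}\right) + 3} = 10 Y + \frac{1}{3 + 2 H + 2 H^{2}} = \frac{1}{3 + 2 H + 2 H^{2}} + 10 Y$)
$- \frac{120952}{T{\left(a,790 \right)}} = - \frac{120952}{\frac{1}{3 + 2 \cdot 790 + 2 \cdot 790^{2}} \left(1 + 30 \left(- \frac{340}{53}\right) + 20 \cdot 790 \left(- \frac{340}{53}\right) \left(1 + 790\right)\right)} = - \frac{120952}{\frac{1}{3 + 1580 + 2 \cdot 624100} \left(1 - \frac{10200}{53} + 20 \cdot 790 \left(- \frac{340}{53}\right) 791\right)} = - \frac{120952}{\frac{1}{3 + 1580 + 1248200} \left(1 - \frac{10200}{53} - \frac{4249252000}{53}\right)} = - \frac{120952}{\frac{1}{1249783} \left(- \frac{4249262147}{53}\right)} = - \frac{120952}{- \frac{4249262147}{66238499}} = \left(-120952\right) \left(- \frac{66238499}{4249262147}\right) = \frac{616282994696}{326866319}$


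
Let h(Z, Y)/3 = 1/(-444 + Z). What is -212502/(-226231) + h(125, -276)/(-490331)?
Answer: 33238626172371/35386055115059 ≈ 0.93931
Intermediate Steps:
h(Z, Y) = 3/(-444 + Z)
-212502/(-226231) + h(125, -276)/(-490331) = -212502/(-226231) + (3/(-444 + 125))/(-490331) = -212502*(-1/226231) + (3/(-319))*(-1/490331) = 212502/226231 + (3*(-1/319))*(-1/490331) = 212502/226231 - 3/319*(-1/490331) = 212502/226231 + 3/156415589 = 33238626172371/35386055115059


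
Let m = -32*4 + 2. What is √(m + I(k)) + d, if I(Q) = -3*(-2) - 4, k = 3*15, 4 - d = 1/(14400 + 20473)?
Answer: 139491/34873 + 2*I*√31 ≈ 4.0 + 11.136*I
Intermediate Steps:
d = 139491/34873 (d = 4 - 1/(14400 + 20473) = 4 - 1/34873 = 139491/34873 ≈ 4.0000)
k = 45
m = -126 (m = -128 + 2 = -126)
I(Q) = 2 (I(Q) = 6 - 4 = 2)
√(m + I(k)) + d = √(-126 + 2) + 139491/34873 = √(-124) + 139491/34873 = 2*I*√31 + 139491/34873 = 139491/34873 + 2*I*√31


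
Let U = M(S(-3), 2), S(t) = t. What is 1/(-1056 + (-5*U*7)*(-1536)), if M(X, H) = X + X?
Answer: -1/323616 ≈ -3.0901e-6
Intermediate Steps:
M(X, H) = 2*X
U = -6 (U = 2*(-3) = -6)
1/(-1056 + (-5*U*7)*(-1536)) = 1/(-1056 + (-5*(-6)*7)*(-1536)) = 1/(-1056 + (30*7)*(-1536)) = 1/(-1056 + 210*(-1536)) = 1/(-1056 - 322560) = 1/(-323616) = -1/323616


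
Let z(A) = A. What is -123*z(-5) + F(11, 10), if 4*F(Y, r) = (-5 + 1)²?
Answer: 619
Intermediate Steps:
F(Y, r) = 4 (F(Y, r) = (-5 + 1)²/4 = (¼)*(-4)² = (¼)*16 = 4)
-123*z(-5) + F(11, 10) = -123*(-5) + 4 = 615 + 4 = 619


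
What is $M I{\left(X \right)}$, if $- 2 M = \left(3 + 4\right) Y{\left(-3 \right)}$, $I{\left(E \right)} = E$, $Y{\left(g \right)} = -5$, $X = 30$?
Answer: $525$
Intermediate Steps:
$M = \frac{35}{2}$ ($M = - \frac{\left(3 + 4\right) \left(-5\right)}{2} = - \frac{7 \left(-5\right)}{2} = \left(- \frac{1}{2}\right) \left(-35\right) = \frac{35}{2} \approx 17.5$)
$M I{\left(X \right)} = \frac{35}{2} \cdot 30 = 525$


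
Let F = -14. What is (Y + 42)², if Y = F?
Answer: 784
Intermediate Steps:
Y = -14
(Y + 42)² = (-14 + 42)² = 28² = 784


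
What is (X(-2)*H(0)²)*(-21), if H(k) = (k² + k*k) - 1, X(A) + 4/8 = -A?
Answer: -63/2 ≈ -31.500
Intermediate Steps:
X(A) = -½ - A
H(k) = -1 + 2*k² (H(k) = (k² + k²) - 1 = 2*k² - 1 = -1 + 2*k²)
(X(-2)*H(0)²)*(-21) = ((-½ - 1*(-2))*(-1 + 2*0²)²)*(-21) = ((-½ + 2)*(-1 + 2*0)²)*(-21) = (3*(-1 + 0)²/2)*(-21) = ((3/2)*(-1)²)*(-21) = ((3/2)*1)*(-21) = (3/2)*(-21) = -63/2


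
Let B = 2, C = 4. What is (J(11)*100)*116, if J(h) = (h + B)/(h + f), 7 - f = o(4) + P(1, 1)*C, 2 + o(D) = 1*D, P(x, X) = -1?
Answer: 7540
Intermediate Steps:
o(D) = -2 + D (o(D) = -2 + 1*D = -2 + D)
f = 9 (f = 7 - ((-2 + 4) - 1*4) = 7 - (2 - 4) = 7 - 1*(-2) = 7 + 2 = 9)
J(h) = (2 + h)/(9 + h) (J(h) = (h + 2)/(h + 9) = (2 + h)/(9 + h))
(J(11)*100)*116 = (((2 + 11)/(9 + 11))*100)*116 = ((13/20)*100)*116 = 65*116 = 7540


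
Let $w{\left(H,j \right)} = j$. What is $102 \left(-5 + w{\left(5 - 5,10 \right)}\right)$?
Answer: $510$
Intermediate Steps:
$102 \left(-5 + w{\left(5 - 5,10 \right)}\right) = 102 \left(-5 + 10\right) = 102 \cdot 5 = 510$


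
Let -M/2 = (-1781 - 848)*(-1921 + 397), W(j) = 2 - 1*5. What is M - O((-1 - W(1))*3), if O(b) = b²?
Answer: -8013228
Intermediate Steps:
W(j) = -3 (W(j) = 2 - 5 = -3)
M = -8013192 (M = -2*(-1781 - 848)*(-1921 + 397) = -(-5258)*(-1524) = -2*4006596 = -8013192)
M - O((-1 - W(1))*3) = -8013192 - ((-1 - 1*(-3))*3)² = -8013192 - ((-1 + 3)*3)² = -8013192 - (2*3)² = -8013192 - 1*6² = -8013192 - 1*36 = -8013192 - 36 = -8013228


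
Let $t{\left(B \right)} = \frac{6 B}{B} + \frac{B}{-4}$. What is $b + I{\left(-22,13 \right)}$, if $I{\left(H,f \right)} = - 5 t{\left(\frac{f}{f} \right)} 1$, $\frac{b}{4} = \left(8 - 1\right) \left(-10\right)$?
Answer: $- \frac{1235}{4} \approx -308.75$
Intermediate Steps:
$b = -280$ ($b = 4 \left(8 - 1\right) \left(-10\right) = 4 \cdot 7 \left(-10\right) = 4 \left(-70\right) = -280$)
$t{\left(B \right)} = 6 - \frac{B}{4}$ ($t{\left(B \right)} = 6 + B \left(- \frac{1}{4}\right) = 6 - \frac{B}{4}$)
$I{\left(H,f \right)} = - \frac{115}{4}$ ($I{\left(H,f \right)} = - 5 \left(6 - \frac{f \frac{1}{f}}{4}\right) 1 = - 5 \left(6 - \frac{1}{4}\right) 1 = \left(-5\right) \frac{23}{4} \cdot 1 = \left(- \frac{115}{4}\right) 1 = - \frac{115}{4}$)
$b + I{\left(-22,13 \right)} = -280 - \frac{115}{4} = - \frac{1235}{4}$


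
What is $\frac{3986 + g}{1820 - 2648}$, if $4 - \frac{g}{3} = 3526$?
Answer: $\frac{1645}{207} \approx 7.9469$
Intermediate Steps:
$g = -10566$ ($g = 12 - 10578 = -10566$)
$\frac{3986 + g}{1820 - 2648} = \frac{3986 - 10566}{1820 - 2648} = - \frac{6580}{-828} = \left(-6580\right) \left(- \frac{1}{828}\right) = \frac{1645}{207}$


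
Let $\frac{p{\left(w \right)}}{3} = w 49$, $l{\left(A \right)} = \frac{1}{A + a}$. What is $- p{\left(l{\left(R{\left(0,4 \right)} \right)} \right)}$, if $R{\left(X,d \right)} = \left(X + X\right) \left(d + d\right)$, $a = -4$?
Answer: $\frac{147}{4} \approx 36.75$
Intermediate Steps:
$R{\left(X,d \right)} = 4 X d$ ($R{\left(X,d \right)} = 2 X 2 d = 4 X d$)
$l{\left(A \right)} = \frac{1}{-4 + A}$ ($l{\left(A \right)} = \frac{1}{A - 4} = \frac{1}{-4 + A}$)
$p{\left(w \right)} = 147 w$ ($p{\left(w \right)} = 3 w 49 = 3 \cdot 49 w = 147 w$)
$- p{\left(l{\left(R{\left(0,4 \right)} \right)} \right)} = - \frac{147}{-4 + 4 \cdot 0 \cdot 4} = - \frac{147}{-4 + 0} = - \frac{147}{-4} = - \frac{147 \left(-1\right)}{4} = \left(-1\right) \left(- \frac{147}{4}\right) = \frac{147}{4}$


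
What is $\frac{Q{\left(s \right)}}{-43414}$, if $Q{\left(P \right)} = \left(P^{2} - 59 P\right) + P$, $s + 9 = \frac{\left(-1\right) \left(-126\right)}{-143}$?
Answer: $- \frac{13715991}{887772886} \approx -0.01545$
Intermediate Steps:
$s = - \frac{1413}{143}$ ($s = -9 + \frac{\left(-1\right) \left(-126\right)}{-143} = -9 + 126 \left(- \frac{1}{143}\right) = -9 - \frac{126}{143} = - \frac{1413}{143} \approx -9.8811$)
$Q{\left(P \right)} = P^{2} - 58 P$
$\frac{Q{\left(s \right)}}{-43414} = \frac{\left(- \frac{1413}{143}\right) \left(-58 - \frac{1413}{143}\right)}{-43414} = \left(- \frac{1413}{143}\right) \left(- \frac{9707}{143}\right) \left(- \frac{1}{43414}\right) = \frac{13715991}{20449} \left(- \frac{1}{43414}\right) = - \frac{13715991}{887772886}$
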